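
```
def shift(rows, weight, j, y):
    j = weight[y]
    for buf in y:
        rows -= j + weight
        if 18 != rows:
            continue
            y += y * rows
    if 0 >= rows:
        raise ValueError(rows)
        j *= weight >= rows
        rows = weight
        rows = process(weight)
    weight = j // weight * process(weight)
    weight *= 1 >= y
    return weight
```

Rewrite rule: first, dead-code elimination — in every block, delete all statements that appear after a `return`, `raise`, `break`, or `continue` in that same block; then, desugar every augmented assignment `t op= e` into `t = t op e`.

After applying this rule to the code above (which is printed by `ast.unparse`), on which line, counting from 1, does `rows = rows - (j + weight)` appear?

Transformed code:
def shift(rows, weight, j, y):
    j = weight[y]
    for buf in y:
        rows = rows - (j + weight)
        if 18 != rows:
            continue
    if 0 >= rows:
        raise ValueError(rows)
    weight = j // weight * process(weight)
    weight = weight * (1 >= y)
    return weight

4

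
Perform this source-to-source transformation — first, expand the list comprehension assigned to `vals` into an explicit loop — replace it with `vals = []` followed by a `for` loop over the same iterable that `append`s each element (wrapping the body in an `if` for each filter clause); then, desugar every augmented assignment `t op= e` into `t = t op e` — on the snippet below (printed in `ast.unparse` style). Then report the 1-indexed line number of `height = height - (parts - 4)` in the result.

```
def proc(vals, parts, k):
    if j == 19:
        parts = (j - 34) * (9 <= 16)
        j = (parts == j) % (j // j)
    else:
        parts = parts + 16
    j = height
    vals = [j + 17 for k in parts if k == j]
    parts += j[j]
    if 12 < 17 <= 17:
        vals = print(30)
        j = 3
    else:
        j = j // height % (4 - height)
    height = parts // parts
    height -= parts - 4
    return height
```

Transformed code:
def proc(vals, parts, k):
    if j == 19:
        parts = (j - 34) * (9 <= 16)
        j = (parts == j) % (j // j)
    else:
        parts = parts + 16
    j = height
    vals = []
    for k in parts:
        if k == j:
            vals.append(j + 17)
    parts = parts + j[j]
    if 12 < 17 <= 17:
        vals = print(30)
        j = 3
    else:
        j = j // height % (4 - height)
    height = parts // parts
    height = height - (parts - 4)
    return height

19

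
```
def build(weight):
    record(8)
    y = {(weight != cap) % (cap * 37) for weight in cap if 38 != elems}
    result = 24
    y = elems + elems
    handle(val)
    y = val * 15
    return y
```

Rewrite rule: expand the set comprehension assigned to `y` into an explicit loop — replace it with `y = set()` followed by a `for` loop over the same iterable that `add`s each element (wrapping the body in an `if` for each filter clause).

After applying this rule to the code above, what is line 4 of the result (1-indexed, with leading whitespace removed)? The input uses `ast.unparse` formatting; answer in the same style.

Transformed code:
def build(weight):
    record(8)
    y = set()
    for weight in cap:
        if 38 != elems:
            y.add((weight != cap) % (cap * 37))
    result = 24
    y = elems + elems
    handle(val)
    y = val * 15
    return y

for weight in cap:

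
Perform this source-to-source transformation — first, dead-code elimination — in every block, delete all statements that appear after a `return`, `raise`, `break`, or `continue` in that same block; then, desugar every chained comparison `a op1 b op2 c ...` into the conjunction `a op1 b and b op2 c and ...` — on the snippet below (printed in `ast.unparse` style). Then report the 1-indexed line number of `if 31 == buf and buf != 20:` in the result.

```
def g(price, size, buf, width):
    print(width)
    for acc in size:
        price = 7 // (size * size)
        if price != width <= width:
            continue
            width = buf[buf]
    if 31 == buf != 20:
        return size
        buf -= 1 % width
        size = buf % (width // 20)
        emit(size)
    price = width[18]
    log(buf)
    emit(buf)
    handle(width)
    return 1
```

Transformed code:
def g(price, size, buf, width):
    print(width)
    for acc in size:
        price = 7 // (size * size)
        if price != width and width <= width:
            continue
    if 31 == buf and buf != 20:
        return size
    price = width[18]
    log(buf)
    emit(buf)
    handle(width)
    return 1

7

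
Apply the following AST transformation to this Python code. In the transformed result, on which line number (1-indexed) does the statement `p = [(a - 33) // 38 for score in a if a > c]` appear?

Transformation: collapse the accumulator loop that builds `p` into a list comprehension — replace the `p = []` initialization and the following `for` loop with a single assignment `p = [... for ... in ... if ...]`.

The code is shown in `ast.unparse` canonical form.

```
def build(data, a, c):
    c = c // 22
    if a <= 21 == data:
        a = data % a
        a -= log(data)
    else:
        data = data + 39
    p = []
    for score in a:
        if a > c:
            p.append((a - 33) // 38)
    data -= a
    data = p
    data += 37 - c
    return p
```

Transformed code:
def build(data, a, c):
    c = c // 22
    if a <= 21 == data:
        a = data % a
        a -= log(data)
    else:
        data = data + 39
    p = [(a - 33) // 38 for score in a if a > c]
    data -= a
    data = p
    data += 37 - c
    return p

8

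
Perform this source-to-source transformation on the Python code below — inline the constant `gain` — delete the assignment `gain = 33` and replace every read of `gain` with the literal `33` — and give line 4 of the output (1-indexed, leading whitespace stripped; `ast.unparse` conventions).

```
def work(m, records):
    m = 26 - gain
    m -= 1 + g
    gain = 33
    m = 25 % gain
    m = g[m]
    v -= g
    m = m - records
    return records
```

m = 25 % 33

Transformed code:
def work(m, records):
    m = 26 - 33
    m -= 1 + g
    m = 25 % 33
    m = g[m]
    v -= g
    m = m - records
    return records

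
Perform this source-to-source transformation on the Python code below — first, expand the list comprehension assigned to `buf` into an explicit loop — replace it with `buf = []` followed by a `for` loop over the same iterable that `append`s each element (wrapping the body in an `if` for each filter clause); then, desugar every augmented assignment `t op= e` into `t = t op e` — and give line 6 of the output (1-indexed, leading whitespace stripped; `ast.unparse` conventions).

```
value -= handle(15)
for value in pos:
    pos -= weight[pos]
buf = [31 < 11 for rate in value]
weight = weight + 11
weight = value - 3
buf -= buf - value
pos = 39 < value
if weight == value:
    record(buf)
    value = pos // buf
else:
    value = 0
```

Transformed code:
value = value - handle(15)
for value in pos:
    pos = pos - weight[pos]
buf = []
for rate in value:
    buf.append(31 < 11)
weight = weight + 11
weight = value - 3
buf = buf - (buf - value)
pos = 39 < value
if weight == value:
    record(buf)
    value = pos // buf
else:
    value = 0

buf.append(31 < 11)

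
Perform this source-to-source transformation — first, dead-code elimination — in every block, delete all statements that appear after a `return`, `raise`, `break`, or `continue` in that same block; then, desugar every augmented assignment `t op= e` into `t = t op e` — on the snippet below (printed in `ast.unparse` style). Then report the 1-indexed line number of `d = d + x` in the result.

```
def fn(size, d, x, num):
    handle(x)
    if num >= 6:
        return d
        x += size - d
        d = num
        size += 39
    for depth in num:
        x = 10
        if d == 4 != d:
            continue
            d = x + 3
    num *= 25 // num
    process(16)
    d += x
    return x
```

Transformed code:
def fn(size, d, x, num):
    handle(x)
    if num >= 6:
        return d
    for depth in num:
        x = 10
        if d == 4 != d:
            continue
    num = num * (25 // num)
    process(16)
    d = d + x
    return x

11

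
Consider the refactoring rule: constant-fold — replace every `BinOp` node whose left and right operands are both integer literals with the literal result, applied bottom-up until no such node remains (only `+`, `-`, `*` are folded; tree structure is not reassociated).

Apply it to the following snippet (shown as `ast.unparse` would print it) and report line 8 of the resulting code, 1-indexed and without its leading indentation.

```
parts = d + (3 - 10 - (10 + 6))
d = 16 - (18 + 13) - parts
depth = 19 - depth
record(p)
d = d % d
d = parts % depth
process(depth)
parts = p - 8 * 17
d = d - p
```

Transformed code:
parts = d + -23
d = -15 - parts
depth = 19 - depth
record(p)
d = d % d
d = parts % depth
process(depth)
parts = p - 136
d = d - p

parts = p - 136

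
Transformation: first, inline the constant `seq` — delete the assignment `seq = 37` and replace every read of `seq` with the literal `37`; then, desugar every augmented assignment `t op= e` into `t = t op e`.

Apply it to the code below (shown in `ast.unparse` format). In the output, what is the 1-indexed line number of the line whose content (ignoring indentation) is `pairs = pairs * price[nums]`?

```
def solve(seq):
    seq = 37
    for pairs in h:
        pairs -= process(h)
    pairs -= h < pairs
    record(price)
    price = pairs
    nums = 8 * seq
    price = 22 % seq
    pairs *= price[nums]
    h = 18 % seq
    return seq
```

Transformed code:
def solve(seq):
    for pairs in h:
        pairs = pairs - process(h)
    pairs = pairs - (h < pairs)
    record(price)
    price = pairs
    nums = 8 * 37
    price = 22 % 37
    pairs = pairs * price[nums]
    h = 18 % 37
    return 37

9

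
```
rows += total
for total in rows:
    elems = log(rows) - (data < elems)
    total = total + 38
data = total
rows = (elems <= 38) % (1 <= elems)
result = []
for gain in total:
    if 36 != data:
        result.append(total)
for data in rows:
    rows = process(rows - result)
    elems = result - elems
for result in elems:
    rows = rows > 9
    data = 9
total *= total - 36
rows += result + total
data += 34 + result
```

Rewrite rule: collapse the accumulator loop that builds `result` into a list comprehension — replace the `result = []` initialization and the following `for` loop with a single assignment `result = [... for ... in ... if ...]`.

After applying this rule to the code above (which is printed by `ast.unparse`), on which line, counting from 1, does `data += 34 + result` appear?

Transformed code:
rows += total
for total in rows:
    elems = log(rows) - (data < elems)
    total = total + 38
data = total
rows = (elems <= 38) % (1 <= elems)
result = [total for gain in total if 36 != data]
for data in rows:
    rows = process(rows - result)
    elems = result - elems
for result in elems:
    rows = rows > 9
    data = 9
total *= total - 36
rows += result + total
data += 34 + result

16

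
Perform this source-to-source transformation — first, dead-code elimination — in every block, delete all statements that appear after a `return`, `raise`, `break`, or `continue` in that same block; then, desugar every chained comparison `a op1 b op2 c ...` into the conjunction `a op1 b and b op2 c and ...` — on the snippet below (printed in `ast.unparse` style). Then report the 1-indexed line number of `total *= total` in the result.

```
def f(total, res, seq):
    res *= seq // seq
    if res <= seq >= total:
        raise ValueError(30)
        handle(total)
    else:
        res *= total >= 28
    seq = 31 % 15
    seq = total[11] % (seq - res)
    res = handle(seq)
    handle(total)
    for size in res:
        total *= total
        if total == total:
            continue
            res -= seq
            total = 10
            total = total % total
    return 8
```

Transformed code:
def f(total, res, seq):
    res *= seq // seq
    if res <= seq and seq >= total:
        raise ValueError(30)
    else:
        res *= total >= 28
    seq = 31 % 15
    seq = total[11] % (seq - res)
    res = handle(seq)
    handle(total)
    for size in res:
        total *= total
        if total == total:
            continue
    return 8

12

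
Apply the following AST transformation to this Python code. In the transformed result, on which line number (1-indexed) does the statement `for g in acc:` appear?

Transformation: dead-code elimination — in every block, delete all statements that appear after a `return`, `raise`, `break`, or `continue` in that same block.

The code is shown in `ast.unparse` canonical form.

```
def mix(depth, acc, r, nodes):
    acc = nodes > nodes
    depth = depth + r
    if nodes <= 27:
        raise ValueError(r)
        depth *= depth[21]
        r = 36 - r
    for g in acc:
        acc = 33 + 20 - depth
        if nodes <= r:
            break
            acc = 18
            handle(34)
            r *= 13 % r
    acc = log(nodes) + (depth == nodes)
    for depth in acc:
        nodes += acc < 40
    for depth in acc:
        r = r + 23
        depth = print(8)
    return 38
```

Transformed code:
def mix(depth, acc, r, nodes):
    acc = nodes > nodes
    depth = depth + r
    if nodes <= 27:
        raise ValueError(r)
    for g in acc:
        acc = 33 + 20 - depth
        if nodes <= r:
            break
    acc = log(nodes) + (depth == nodes)
    for depth in acc:
        nodes += acc < 40
    for depth in acc:
        r = r + 23
        depth = print(8)
    return 38

6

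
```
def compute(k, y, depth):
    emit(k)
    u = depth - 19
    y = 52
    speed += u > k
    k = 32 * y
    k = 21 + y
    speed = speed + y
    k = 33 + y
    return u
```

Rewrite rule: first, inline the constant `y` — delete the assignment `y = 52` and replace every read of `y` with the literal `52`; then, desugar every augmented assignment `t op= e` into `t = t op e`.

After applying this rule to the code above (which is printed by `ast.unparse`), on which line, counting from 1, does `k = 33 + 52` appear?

Transformed code:
def compute(k, y, depth):
    emit(k)
    u = depth - 19
    speed = speed + (u > k)
    k = 32 * 52
    k = 21 + 52
    speed = speed + 52
    k = 33 + 52
    return u

8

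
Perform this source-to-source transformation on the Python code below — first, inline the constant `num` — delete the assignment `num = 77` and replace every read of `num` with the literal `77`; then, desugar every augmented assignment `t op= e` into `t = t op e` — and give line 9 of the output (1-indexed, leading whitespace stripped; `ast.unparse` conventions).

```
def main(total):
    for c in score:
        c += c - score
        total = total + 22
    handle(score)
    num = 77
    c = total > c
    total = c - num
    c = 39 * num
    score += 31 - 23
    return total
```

score = score + (31 - 23)

Transformed code:
def main(total):
    for c in score:
        c = c + (c - score)
        total = total + 22
    handle(score)
    c = total > c
    total = c - 77
    c = 39 * 77
    score = score + (31 - 23)
    return total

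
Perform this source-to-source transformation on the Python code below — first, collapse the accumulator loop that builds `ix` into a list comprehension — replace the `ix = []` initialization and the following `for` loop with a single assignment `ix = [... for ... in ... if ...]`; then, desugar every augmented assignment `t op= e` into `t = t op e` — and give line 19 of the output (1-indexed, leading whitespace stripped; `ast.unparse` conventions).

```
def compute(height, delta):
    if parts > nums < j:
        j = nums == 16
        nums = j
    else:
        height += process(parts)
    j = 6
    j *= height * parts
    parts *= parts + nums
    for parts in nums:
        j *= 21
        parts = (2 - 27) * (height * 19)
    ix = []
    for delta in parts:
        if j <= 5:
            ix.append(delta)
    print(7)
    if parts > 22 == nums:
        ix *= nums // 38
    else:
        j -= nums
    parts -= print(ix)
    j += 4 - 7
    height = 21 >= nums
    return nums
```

Transformed code:
def compute(height, delta):
    if parts > nums < j:
        j = nums == 16
        nums = j
    else:
        height = height + process(parts)
    j = 6
    j = j * (height * parts)
    parts = parts * (parts + nums)
    for parts in nums:
        j = j * 21
        parts = (2 - 27) * (height * 19)
    ix = [delta for delta in parts if j <= 5]
    print(7)
    if parts > 22 == nums:
        ix = ix * (nums // 38)
    else:
        j = j - nums
    parts = parts - print(ix)
    j = j + (4 - 7)
    height = 21 >= nums
    return nums

parts = parts - print(ix)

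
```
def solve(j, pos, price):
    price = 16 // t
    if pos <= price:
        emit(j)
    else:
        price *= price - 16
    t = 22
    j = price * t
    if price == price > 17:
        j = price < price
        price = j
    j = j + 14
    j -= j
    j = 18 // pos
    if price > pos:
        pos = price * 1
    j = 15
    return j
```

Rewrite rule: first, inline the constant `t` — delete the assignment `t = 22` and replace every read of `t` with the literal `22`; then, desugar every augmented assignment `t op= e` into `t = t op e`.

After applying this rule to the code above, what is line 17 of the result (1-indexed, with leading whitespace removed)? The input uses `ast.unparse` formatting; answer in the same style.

return j

Transformed code:
def solve(j, pos, price):
    price = 16 // 22
    if pos <= price:
        emit(j)
    else:
        price = price * (price - 16)
    j = price * 22
    if price == price > 17:
        j = price < price
        price = j
    j = j + 14
    j = j - j
    j = 18 // pos
    if price > pos:
        pos = price * 1
    j = 15
    return j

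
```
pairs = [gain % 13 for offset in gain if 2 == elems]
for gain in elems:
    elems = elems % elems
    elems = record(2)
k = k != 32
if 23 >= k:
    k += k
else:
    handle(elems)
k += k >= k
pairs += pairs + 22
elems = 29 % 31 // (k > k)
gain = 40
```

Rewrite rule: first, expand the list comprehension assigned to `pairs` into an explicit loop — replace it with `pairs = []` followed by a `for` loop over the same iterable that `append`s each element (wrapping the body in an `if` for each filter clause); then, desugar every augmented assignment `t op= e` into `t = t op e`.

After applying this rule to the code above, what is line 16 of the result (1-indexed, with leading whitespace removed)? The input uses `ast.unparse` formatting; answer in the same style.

Transformed code:
pairs = []
for offset in gain:
    if 2 == elems:
        pairs.append(gain % 13)
for gain in elems:
    elems = elems % elems
    elems = record(2)
k = k != 32
if 23 >= k:
    k = k + k
else:
    handle(elems)
k = k + (k >= k)
pairs = pairs + (pairs + 22)
elems = 29 % 31 // (k > k)
gain = 40

gain = 40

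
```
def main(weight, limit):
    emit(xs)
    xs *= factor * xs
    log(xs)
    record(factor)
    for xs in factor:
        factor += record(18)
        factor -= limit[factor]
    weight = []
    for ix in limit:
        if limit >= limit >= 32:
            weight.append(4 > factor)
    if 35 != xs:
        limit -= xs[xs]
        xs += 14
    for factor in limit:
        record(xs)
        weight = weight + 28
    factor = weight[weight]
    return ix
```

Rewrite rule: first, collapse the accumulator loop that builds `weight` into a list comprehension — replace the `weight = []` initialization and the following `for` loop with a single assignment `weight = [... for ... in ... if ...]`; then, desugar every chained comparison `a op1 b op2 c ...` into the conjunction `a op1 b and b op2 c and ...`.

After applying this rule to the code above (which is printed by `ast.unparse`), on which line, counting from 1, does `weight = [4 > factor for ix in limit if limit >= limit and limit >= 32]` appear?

Transformed code:
def main(weight, limit):
    emit(xs)
    xs *= factor * xs
    log(xs)
    record(factor)
    for xs in factor:
        factor += record(18)
        factor -= limit[factor]
    weight = [4 > factor for ix in limit if limit >= limit and limit >= 32]
    if 35 != xs:
        limit -= xs[xs]
        xs += 14
    for factor in limit:
        record(xs)
        weight = weight + 28
    factor = weight[weight]
    return ix

9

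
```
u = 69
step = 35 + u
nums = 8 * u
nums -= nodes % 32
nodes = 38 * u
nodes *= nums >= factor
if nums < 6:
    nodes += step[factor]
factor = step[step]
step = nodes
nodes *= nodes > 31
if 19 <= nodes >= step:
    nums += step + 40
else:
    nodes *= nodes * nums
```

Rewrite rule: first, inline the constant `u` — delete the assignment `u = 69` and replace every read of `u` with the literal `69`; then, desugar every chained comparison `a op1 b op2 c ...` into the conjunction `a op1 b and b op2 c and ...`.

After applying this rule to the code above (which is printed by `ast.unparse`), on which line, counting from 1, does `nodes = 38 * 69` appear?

4

Transformed code:
step = 35 + 69
nums = 8 * 69
nums -= nodes % 32
nodes = 38 * 69
nodes *= nums >= factor
if nums < 6:
    nodes += step[factor]
factor = step[step]
step = nodes
nodes *= nodes > 31
if 19 <= nodes and nodes >= step:
    nums += step + 40
else:
    nodes *= nodes * nums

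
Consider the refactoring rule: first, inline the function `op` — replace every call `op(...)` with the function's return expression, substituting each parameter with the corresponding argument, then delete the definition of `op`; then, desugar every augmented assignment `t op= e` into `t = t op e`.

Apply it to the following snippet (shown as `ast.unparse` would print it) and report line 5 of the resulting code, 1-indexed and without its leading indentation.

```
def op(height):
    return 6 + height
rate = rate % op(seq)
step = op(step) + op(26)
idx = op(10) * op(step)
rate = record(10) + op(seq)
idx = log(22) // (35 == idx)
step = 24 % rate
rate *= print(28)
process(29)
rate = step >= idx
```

Transformed code:
rate = rate % (6 + seq)
step = 6 + step + (6 + 26)
idx = (6 + 10) * (6 + step)
rate = record(10) + (6 + seq)
idx = log(22) // (35 == idx)
step = 24 % rate
rate = rate * print(28)
process(29)
rate = step >= idx

idx = log(22) // (35 == idx)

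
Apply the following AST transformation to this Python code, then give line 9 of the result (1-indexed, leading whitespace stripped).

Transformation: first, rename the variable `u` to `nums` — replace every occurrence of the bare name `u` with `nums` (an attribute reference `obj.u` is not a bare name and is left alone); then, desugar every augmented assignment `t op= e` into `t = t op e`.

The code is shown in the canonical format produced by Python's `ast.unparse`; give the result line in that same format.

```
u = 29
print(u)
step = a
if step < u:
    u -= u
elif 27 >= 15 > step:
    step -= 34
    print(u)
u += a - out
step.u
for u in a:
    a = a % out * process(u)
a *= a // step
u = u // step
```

nums = nums + (a - out)

Transformed code:
nums = 29
print(nums)
step = a
if step < nums:
    nums = nums - nums
elif 27 >= 15 > step:
    step = step - 34
    print(nums)
nums = nums + (a - out)
step.u
for nums in a:
    a = a % out * process(nums)
a = a * (a // step)
nums = nums // step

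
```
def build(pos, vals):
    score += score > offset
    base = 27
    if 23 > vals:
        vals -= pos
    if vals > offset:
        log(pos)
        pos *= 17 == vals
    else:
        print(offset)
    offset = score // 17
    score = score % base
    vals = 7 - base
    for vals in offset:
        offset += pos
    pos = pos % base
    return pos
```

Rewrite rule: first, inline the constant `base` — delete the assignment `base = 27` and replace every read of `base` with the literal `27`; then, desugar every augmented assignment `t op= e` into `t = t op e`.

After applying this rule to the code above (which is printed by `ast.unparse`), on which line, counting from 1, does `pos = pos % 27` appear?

Transformed code:
def build(pos, vals):
    score = score + (score > offset)
    if 23 > vals:
        vals = vals - pos
    if vals > offset:
        log(pos)
        pos = pos * (17 == vals)
    else:
        print(offset)
    offset = score // 17
    score = score % 27
    vals = 7 - 27
    for vals in offset:
        offset = offset + pos
    pos = pos % 27
    return pos

15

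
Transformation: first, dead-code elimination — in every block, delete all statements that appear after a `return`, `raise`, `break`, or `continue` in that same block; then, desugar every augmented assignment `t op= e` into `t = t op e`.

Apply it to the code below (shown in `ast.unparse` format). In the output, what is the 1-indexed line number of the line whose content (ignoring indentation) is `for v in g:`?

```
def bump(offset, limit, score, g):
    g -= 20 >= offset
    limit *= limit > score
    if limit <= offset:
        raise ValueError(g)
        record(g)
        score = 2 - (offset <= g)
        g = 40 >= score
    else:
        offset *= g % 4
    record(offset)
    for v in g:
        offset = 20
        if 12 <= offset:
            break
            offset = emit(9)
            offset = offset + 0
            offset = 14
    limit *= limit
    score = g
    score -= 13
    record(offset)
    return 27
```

Transformed code:
def bump(offset, limit, score, g):
    g = g - (20 >= offset)
    limit = limit * (limit > score)
    if limit <= offset:
        raise ValueError(g)
    else:
        offset = offset * (g % 4)
    record(offset)
    for v in g:
        offset = 20
        if 12 <= offset:
            break
    limit = limit * limit
    score = g
    score = score - 13
    record(offset)
    return 27

9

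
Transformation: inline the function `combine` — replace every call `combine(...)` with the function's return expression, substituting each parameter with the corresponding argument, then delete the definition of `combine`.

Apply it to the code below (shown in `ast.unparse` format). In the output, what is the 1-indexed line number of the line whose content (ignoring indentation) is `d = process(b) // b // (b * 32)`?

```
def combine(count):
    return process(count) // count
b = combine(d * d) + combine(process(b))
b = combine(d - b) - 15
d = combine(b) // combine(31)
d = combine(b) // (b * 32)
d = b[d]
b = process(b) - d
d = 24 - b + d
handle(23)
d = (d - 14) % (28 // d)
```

Transformed code:
b = process(d * d) // (d * d) + process(process(b)) // process(b)
b = process(d - b) // (d - b) - 15
d = process(b) // b // (process(31) // 31)
d = process(b) // b // (b * 32)
d = b[d]
b = process(b) - d
d = 24 - b + d
handle(23)
d = (d - 14) % (28 // d)

4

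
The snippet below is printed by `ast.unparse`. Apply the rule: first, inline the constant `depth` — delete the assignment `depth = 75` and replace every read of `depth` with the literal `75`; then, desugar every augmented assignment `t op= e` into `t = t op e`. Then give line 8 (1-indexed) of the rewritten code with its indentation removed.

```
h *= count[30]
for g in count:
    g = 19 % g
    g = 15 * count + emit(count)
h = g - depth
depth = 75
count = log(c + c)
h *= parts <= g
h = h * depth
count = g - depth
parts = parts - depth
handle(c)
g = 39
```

h = h * 75

Transformed code:
h = h * count[30]
for g in count:
    g = 19 % g
    g = 15 * count + emit(count)
h = g - 75
count = log(c + c)
h = h * (parts <= g)
h = h * 75
count = g - 75
parts = parts - 75
handle(c)
g = 39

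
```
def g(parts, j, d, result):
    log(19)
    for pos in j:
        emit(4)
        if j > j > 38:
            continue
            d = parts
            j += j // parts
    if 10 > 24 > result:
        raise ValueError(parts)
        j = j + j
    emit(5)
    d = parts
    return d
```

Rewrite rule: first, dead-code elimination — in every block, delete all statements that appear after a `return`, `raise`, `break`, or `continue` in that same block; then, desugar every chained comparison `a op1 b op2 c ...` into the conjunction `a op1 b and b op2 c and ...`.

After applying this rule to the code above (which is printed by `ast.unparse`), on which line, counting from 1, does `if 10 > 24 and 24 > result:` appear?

Transformed code:
def g(parts, j, d, result):
    log(19)
    for pos in j:
        emit(4)
        if j > j and j > 38:
            continue
    if 10 > 24 and 24 > result:
        raise ValueError(parts)
    emit(5)
    d = parts
    return d

7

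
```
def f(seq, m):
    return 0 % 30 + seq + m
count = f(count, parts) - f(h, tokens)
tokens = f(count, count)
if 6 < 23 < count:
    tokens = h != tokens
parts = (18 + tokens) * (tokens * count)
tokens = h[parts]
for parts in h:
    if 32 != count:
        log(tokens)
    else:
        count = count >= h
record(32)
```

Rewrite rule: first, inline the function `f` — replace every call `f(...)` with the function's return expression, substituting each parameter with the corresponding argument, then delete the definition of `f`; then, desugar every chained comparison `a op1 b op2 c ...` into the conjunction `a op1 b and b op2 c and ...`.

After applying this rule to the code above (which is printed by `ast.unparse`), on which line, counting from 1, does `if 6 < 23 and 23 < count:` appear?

3

Transformed code:
count = 0 % 30 + count + parts - (0 % 30 + h + tokens)
tokens = 0 % 30 + count + count
if 6 < 23 and 23 < count:
    tokens = h != tokens
parts = (18 + tokens) * (tokens * count)
tokens = h[parts]
for parts in h:
    if 32 != count:
        log(tokens)
    else:
        count = count >= h
record(32)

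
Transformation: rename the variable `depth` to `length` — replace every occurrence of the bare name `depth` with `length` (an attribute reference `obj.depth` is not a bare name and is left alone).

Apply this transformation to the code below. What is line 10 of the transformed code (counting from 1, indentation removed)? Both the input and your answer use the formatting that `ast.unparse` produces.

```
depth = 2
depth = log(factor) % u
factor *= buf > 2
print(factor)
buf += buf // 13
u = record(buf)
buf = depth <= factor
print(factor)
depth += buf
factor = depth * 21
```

factor = length * 21

Transformed code:
length = 2
length = log(factor) % u
factor *= buf > 2
print(factor)
buf += buf // 13
u = record(buf)
buf = length <= factor
print(factor)
length += buf
factor = length * 21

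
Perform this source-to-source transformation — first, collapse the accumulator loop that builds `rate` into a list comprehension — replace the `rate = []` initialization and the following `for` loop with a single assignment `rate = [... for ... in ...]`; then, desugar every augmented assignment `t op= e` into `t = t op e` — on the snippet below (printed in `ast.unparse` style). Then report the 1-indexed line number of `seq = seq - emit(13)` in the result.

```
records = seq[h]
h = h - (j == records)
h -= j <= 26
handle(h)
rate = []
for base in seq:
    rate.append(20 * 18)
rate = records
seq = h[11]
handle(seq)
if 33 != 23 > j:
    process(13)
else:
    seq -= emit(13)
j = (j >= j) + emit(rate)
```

12

Transformed code:
records = seq[h]
h = h - (j == records)
h = h - (j <= 26)
handle(h)
rate = [20 * 18 for base in seq]
rate = records
seq = h[11]
handle(seq)
if 33 != 23 > j:
    process(13)
else:
    seq = seq - emit(13)
j = (j >= j) + emit(rate)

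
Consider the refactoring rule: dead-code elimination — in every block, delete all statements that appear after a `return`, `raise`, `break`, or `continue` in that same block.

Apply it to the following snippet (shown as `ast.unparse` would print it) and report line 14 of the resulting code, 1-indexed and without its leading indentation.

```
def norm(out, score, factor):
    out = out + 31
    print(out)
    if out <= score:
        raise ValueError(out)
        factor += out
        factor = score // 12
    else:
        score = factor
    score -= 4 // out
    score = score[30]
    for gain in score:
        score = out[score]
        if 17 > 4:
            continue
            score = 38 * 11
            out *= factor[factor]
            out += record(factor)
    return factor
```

Transformed code:
def norm(out, score, factor):
    out = out + 31
    print(out)
    if out <= score:
        raise ValueError(out)
    else:
        score = factor
    score -= 4 // out
    score = score[30]
    for gain in score:
        score = out[score]
        if 17 > 4:
            continue
    return factor

return factor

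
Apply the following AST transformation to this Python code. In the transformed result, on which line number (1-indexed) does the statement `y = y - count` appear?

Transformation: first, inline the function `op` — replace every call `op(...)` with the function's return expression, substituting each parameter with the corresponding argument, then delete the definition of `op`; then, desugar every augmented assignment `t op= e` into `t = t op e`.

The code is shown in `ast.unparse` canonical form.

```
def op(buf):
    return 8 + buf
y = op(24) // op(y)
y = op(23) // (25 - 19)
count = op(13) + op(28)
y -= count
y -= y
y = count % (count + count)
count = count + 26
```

Transformed code:
y = (8 + 24) // (8 + y)
y = (8 + 23) // (25 - 19)
count = 8 + 13 + (8 + 28)
y = y - count
y = y - y
y = count % (count + count)
count = count + 26

4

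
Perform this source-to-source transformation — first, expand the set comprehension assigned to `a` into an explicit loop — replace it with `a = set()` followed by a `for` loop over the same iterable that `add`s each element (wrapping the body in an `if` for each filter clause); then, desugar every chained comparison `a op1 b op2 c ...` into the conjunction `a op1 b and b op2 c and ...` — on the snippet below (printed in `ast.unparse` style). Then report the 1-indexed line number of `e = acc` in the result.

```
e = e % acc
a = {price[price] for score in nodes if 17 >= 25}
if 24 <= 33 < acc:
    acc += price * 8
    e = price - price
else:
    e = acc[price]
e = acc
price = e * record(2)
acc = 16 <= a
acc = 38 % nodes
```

11

Transformed code:
e = e % acc
a = set()
for score in nodes:
    if 17 >= 25:
        a.add(price[price])
if 24 <= 33 and 33 < acc:
    acc += price * 8
    e = price - price
else:
    e = acc[price]
e = acc
price = e * record(2)
acc = 16 <= a
acc = 38 % nodes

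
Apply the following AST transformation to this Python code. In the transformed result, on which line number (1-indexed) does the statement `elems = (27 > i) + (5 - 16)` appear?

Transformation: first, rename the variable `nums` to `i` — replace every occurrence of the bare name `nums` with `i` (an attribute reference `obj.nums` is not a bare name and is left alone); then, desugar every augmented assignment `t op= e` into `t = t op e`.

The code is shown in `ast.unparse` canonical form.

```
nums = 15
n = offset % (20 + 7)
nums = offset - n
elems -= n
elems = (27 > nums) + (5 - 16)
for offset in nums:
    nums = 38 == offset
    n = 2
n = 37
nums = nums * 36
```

5

Transformed code:
i = 15
n = offset % (20 + 7)
i = offset - n
elems = elems - n
elems = (27 > i) + (5 - 16)
for offset in i:
    i = 38 == offset
    n = 2
n = 37
i = i * 36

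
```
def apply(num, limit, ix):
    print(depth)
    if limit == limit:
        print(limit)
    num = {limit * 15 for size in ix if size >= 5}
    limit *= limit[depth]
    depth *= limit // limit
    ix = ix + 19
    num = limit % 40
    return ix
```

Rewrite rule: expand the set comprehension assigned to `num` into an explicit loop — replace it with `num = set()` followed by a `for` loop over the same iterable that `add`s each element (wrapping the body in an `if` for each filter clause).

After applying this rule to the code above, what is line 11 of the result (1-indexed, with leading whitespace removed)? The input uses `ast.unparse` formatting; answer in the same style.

ix = ix + 19

Transformed code:
def apply(num, limit, ix):
    print(depth)
    if limit == limit:
        print(limit)
    num = set()
    for size in ix:
        if size >= 5:
            num.add(limit * 15)
    limit *= limit[depth]
    depth *= limit // limit
    ix = ix + 19
    num = limit % 40
    return ix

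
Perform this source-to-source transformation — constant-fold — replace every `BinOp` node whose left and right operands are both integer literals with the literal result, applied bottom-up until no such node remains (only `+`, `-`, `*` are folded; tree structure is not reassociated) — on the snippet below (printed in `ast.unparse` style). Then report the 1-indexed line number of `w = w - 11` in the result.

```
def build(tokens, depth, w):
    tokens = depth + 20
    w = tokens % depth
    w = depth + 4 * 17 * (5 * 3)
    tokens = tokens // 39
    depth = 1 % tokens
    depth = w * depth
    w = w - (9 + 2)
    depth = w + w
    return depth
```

Transformed code:
def build(tokens, depth, w):
    tokens = depth + 20
    w = tokens % depth
    w = depth + 1020
    tokens = tokens // 39
    depth = 1 % tokens
    depth = w * depth
    w = w - 11
    depth = w + w
    return depth

8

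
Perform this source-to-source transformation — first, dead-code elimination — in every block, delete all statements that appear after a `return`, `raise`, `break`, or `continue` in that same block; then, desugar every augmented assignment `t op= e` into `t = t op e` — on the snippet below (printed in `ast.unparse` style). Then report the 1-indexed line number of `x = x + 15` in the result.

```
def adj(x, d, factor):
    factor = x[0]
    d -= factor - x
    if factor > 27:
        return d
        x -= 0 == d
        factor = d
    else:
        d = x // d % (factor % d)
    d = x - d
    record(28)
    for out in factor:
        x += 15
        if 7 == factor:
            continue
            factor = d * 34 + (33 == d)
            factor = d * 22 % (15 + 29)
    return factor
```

11

Transformed code:
def adj(x, d, factor):
    factor = x[0]
    d = d - (factor - x)
    if factor > 27:
        return d
    else:
        d = x // d % (factor % d)
    d = x - d
    record(28)
    for out in factor:
        x = x + 15
        if 7 == factor:
            continue
    return factor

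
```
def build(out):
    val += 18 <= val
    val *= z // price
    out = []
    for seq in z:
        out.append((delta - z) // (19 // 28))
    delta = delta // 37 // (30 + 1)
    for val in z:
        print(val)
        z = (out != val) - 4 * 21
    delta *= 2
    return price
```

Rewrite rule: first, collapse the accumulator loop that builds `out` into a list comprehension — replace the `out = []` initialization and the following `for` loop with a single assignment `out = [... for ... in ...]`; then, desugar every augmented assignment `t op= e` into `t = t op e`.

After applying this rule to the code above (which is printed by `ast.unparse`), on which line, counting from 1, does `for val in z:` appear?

6

Transformed code:
def build(out):
    val = val + (18 <= val)
    val = val * (z // price)
    out = [(delta - z) // (19 // 28) for seq in z]
    delta = delta // 37 // (30 + 1)
    for val in z:
        print(val)
        z = (out != val) - 4 * 21
    delta = delta * 2
    return price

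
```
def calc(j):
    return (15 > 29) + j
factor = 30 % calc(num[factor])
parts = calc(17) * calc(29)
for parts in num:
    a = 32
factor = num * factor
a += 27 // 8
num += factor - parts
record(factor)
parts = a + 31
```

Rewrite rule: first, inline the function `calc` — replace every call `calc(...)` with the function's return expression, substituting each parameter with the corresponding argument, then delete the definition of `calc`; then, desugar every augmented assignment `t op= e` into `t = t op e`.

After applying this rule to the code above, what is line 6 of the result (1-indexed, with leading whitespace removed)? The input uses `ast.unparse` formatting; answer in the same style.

a = a + 27 // 8

Transformed code:
factor = 30 % ((15 > 29) + num[factor])
parts = ((15 > 29) + 17) * ((15 > 29) + 29)
for parts in num:
    a = 32
factor = num * factor
a = a + 27 // 8
num = num + (factor - parts)
record(factor)
parts = a + 31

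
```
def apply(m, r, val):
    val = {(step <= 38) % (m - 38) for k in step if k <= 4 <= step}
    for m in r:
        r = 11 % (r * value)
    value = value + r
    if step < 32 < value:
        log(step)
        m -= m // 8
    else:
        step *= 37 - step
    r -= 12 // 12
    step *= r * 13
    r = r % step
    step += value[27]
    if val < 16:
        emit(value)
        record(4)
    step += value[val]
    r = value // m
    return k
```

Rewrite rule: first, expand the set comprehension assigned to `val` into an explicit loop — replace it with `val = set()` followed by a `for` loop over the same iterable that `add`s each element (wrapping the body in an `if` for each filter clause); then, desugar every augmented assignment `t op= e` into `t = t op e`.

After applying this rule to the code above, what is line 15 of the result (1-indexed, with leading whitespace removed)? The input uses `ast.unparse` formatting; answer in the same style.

Transformed code:
def apply(m, r, val):
    val = set()
    for k in step:
        if k <= 4 <= step:
            val.add((step <= 38) % (m - 38))
    for m in r:
        r = 11 % (r * value)
    value = value + r
    if step < 32 < value:
        log(step)
        m = m - m // 8
    else:
        step = step * (37 - step)
    r = r - 12 // 12
    step = step * (r * 13)
    r = r % step
    step = step + value[27]
    if val < 16:
        emit(value)
        record(4)
    step = step + value[val]
    r = value // m
    return k

step = step * (r * 13)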